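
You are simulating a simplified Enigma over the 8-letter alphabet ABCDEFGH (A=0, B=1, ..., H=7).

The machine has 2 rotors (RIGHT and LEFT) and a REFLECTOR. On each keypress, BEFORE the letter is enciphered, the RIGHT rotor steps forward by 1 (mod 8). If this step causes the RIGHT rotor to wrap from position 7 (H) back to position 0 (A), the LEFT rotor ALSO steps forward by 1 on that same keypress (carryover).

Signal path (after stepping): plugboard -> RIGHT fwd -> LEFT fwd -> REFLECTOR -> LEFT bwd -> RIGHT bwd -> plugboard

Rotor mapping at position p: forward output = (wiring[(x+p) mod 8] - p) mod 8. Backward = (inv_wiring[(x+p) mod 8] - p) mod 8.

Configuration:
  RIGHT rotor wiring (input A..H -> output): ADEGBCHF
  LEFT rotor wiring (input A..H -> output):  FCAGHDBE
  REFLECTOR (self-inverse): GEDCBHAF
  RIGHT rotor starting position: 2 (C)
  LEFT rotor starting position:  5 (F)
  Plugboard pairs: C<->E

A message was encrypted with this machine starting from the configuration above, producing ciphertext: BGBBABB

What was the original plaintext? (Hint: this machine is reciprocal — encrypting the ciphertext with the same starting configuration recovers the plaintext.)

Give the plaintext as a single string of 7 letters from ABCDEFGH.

Answer: HEHDBDF

Derivation:
Char 1 ('B'): step: R->3, L=5; B->plug->B->R->G->L->B->refl->E->L'->B->R'->H->plug->H
Char 2 ('G'): step: R->4, L=5; G->plug->G->R->A->L->G->refl->A->L'->D->R'->C->plug->E
Char 3 ('B'): step: R->5, L=5; B->plug->B->R->C->L->H->refl->F->L'->E->R'->H->plug->H
Char 4 ('B'): step: R->6, L=5; B->plug->B->R->H->L->C->refl->D->L'->F->R'->D->plug->D
Char 5 ('A'): step: R->7, L=5; A->plug->A->R->G->L->B->refl->E->L'->B->R'->B->plug->B
Char 6 ('B'): step: R->0, L->6 (L advanced); B->plug->B->R->D->L->E->refl->B->L'->G->R'->D->plug->D
Char 7 ('B'): step: R->1, L=6; B->plug->B->R->D->L->E->refl->B->L'->G->R'->F->plug->F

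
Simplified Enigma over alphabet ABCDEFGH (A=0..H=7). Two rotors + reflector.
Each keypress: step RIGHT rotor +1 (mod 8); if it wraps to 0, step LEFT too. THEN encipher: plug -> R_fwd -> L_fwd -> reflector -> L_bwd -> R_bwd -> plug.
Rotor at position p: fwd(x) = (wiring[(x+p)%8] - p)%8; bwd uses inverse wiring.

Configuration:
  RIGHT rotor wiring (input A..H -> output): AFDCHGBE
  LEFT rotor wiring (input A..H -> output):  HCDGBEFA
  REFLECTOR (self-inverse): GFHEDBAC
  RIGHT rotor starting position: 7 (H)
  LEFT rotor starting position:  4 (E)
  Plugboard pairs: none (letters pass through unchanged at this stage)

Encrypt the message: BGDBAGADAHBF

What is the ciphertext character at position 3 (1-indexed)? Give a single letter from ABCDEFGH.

Char 1 ('B'): step: R->0, L->5 (L advanced); B->plug->B->R->F->L->G->refl->A->L'->B->R'->G->plug->G
Char 2 ('G'): step: R->1, L=5; G->plug->G->R->D->L->C->refl->H->L'->A->R'->F->plug->F
Char 3 ('D'): step: R->2, L=5; D->plug->D->R->E->L->F->refl->B->L'->G->R'->G->plug->G

G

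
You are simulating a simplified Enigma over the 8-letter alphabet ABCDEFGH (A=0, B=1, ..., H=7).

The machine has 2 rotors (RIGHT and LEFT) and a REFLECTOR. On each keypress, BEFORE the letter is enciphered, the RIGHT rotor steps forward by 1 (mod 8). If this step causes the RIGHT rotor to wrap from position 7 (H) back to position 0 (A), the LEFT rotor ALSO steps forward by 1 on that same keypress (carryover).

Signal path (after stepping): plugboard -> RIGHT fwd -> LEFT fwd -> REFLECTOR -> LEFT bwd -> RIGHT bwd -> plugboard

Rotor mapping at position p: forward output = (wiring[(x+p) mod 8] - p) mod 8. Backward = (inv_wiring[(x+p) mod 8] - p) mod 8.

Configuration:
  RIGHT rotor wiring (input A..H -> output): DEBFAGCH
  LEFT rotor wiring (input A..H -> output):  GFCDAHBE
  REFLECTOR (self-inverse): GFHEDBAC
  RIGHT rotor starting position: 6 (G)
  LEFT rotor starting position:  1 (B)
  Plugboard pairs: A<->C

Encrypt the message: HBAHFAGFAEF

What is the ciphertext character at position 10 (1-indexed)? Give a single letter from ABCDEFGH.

Char 1 ('H'): step: R->7, L=1; H->plug->H->R->D->L->H->refl->C->L'->C->R'->D->plug->D
Char 2 ('B'): step: R->0, L->2 (L advanced); B->plug->B->R->E->L->H->refl->C->L'->F->R'->D->plug->D
Char 3 ('A'): step: R->1, L=2; A->plug->C->R->E->L->H->refl->C->L'->F->R'->E->plug->E
Char 4 ('H'): step: R->2, L=2; H->plug->H->R->C->L->G->refl->A->L'->A->R'->E->plug->E
Char 5 ('F'): step: R->3, L=2; F->plug->F->R->A->L->A->refl->G->L'->C->R'->A->plug->C
Char 6 ('A'): step: R->4, L=2; A->plug->C->R->G->L->E->refl->D->L'->H->R'->E->plug->E
Char 7 ('G'): step: R->5, L=2; G->plug->G->R->A->L->A->refl->G->L'->C->R'->C->plug->A
Char 8 ('F'): step: R->6, L=2; F->plug->F->R->H->L->D->refl->E->L'->G->R'->D->plug->D
Char 9 ('A'): step: R->7, L=2; A->plug->C->R->F->L->C->refl->H->L'->E->R'->B->plug->B
Char 10 ('E'): step: R->0, L->3 (L advanced); E->plug->E->R->A->L->A->refl->G->L'->D->R'->A->plug->C

C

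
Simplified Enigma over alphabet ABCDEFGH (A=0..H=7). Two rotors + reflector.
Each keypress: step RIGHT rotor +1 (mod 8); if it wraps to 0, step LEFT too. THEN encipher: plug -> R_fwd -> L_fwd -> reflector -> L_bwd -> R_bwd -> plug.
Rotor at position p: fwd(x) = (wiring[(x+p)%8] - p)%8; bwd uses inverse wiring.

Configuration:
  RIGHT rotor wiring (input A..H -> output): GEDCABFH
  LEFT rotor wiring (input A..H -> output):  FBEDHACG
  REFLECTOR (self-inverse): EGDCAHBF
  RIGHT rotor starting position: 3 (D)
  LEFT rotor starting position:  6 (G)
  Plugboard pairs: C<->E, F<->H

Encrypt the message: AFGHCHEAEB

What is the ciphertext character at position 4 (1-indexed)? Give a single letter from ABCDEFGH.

Char 1 ('A'): step: R->4, L=6; A->plug->A->R->E->L->G->refl->B->L'->G->R'->H->plug->F
Char 2 ('F'): step: R->5, L=6; F->plug->H->R->D->L->D->refl->C->L'->H->R'->E->plug->C
Char 3 ('G'): step: R->6, L=6; G->plug->G->R->C->L->H->refl->F->L'->F->R'->E->plug->C
Char 4 ('H'): step: R->7, L=6; H->plug->F->R->B->L->A->refl->E->L'->A->R'->A->plug->A

A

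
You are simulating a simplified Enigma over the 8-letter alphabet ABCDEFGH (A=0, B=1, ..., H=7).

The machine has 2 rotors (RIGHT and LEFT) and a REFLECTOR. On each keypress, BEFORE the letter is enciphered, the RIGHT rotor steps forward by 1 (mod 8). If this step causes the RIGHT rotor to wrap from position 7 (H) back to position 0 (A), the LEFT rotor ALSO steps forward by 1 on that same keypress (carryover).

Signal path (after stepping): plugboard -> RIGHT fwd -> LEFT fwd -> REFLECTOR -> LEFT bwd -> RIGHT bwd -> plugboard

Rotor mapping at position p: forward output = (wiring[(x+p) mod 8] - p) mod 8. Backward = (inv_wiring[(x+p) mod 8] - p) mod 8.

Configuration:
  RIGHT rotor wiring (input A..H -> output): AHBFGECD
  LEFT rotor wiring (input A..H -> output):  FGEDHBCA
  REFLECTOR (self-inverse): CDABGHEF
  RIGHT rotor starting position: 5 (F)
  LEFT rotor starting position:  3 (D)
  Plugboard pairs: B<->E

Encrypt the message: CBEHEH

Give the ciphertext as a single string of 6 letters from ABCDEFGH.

Answer: DFCFDF

Derivation:
Char 1 ('C'): step: R->6, L=3; C->plug->C->R->C->L->G->refl->E->L'->B->R'->D->plug->D
Char 2 ('B'): step: R->7, L=3; B->plug->E->R->G->L->D->refl->B->L'->H->R'->F->plug->F
Char 3 ('E'): step: R->0, L->4 (L advanced); E->plug->B->R->H->L->H->refl->F->L'->B->R'->C->plug->C
Char 4 ('H'): step: R->1, L=4; H->plug->H->R->H->L->H->refl->F->L'->B->R'->F->plug->F
Char 5 ('E'): step: R->2, L=4; E->plug->B->R->D->L->E->refl->G->L'->C->R'->D->plug->D
Char 6 ('H'): step: R->3, L=4; H->plug->H->R->G->L->A->refl->C->L'->F->R'->F->plug->F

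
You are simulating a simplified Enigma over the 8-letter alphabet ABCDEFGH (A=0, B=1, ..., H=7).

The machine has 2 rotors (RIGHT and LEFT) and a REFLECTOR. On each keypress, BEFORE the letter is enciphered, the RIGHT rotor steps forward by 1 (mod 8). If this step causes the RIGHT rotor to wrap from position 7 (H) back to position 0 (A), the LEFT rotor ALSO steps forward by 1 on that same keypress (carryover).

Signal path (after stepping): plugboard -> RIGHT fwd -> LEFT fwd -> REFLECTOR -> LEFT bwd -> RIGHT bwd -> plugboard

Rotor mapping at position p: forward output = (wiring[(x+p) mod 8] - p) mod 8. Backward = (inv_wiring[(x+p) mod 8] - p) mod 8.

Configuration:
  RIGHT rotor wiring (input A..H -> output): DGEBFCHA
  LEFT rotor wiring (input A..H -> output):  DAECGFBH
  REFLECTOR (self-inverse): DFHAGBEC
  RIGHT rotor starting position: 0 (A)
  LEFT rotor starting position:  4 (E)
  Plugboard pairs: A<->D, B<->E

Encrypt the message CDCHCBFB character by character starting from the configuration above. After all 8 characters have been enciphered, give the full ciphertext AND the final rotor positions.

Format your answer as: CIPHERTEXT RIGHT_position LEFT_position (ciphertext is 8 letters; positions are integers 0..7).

Answer: AGBBAFGF 0 5

Derivation:
Char 1 ('C'): step: R->1, L=4; C->plug->C->R->A->L->C->refl->H->L'->E->R'->D->plug->A
Char 2 ('D'): step: R->2, L=4; D->plug->A->R->C->L->F->refl->B->L'->B->R'->G->plug->G
Char 3 ('C'): step: R->3, L=4; C->plug->C->R->H->L->G->refl->E->L'->F->R'->E->plug->B
Char 4 ('H'): step: R->4, L=4; H->plug->H->R->F->L->E->refl->G->L'->H->R'->E->plug->B
Char 5 ('C'): step: R->5, L=4; C->plug->C->R->D->L->D->refl->A->L'->G->R'->D->plug->A
Char 6 ('B'): step: R->6, L=4; B->plug->E->R->G->L->A->refl->D->L'->D->R'->F->plug->F
Char 7 ('F'): step: R->7, L=4; F->plug->F->R->G->L->A->refl->D->L'->D->R'->G->plug->G
Char 8 ('B'): step: R->0, L->5 (L advanced); B->plug->E->R->F->L->H->refl->C->L'->C->R'->F->plug->F
Final: ciphertext=AGBBAFGF, RIGHT=0, LEFT=5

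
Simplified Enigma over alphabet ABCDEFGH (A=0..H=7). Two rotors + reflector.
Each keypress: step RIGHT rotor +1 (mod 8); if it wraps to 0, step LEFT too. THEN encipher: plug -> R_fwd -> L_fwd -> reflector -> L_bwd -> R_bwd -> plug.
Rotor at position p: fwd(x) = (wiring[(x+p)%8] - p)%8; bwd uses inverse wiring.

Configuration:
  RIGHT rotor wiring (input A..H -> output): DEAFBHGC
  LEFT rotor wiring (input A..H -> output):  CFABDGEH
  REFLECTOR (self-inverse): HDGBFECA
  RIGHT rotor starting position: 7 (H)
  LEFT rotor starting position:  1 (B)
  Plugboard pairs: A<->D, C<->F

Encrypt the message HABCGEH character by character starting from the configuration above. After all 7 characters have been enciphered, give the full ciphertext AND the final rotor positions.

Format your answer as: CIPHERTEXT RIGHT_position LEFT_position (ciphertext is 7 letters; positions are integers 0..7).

Answer: CFAFCDA 6 2

Derivation:
Char 1 ('H'): step: R->0, L->2 (L advanced); H->plug->H->R->C->L->B->refl->D->L'->H->R'->F->plug->C
Char 2 ('A'): step: R->1, L=2; A->plug->D->R->A->L->G->refl->C->L'->E->R'->C->plug->F
Char 3 ('B'): step: R->2, L=2; B->plug->B->R->D->L->E->refl->F->L'->F->R'->D->plug->A
Char 4 ('C'): step: R->3, L=2; C->plug->F->R->A->L->G->refl->C->L'->E->R'->C->plug->F
Char 5 ('G'): step: R->4, L=2; G->plug->G->R->E->L->C->refl->G->L'->A->R'->F->plug->C
Char 6 ('E'): step: R->5, L=2; E->plug->E->R->H->L->D->refl->B->L'->C->R'->A->plug->D
Char 7 ('H'): step: R->6, L=2; H->plug->H->R->B->L->H->refl->A->L'->G->R'->D->plug->A
Final: ciphertext=CFAFCDA, RIGHT=6, LEFT=2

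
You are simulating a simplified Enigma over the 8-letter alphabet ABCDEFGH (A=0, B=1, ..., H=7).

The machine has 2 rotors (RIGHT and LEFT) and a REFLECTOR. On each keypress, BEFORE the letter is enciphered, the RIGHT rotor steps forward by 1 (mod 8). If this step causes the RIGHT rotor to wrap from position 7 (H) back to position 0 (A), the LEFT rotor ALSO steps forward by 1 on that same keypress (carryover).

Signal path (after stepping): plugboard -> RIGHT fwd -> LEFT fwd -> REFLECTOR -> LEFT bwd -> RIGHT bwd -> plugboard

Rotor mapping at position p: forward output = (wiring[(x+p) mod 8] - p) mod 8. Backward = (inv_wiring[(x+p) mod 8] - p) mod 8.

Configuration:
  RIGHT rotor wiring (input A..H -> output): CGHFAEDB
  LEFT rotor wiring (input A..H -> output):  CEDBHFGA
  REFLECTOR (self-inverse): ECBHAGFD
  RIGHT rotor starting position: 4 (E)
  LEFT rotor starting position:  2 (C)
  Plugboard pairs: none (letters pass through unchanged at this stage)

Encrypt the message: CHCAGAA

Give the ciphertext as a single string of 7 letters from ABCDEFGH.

Char 1 ('C'): step: R->5, L=2; C->plug->C->R->E->L->E->refl->A->L'->G->R'->B->plug->B
Char 2 ('H'): step: R->6, L=2; H->plug->H->R->G->L->A->refl->E->L'->E->R'->C->plug->C
Char 3 ('C'): step: R->7, L=2; C->plug->C->R->H->L->C->refl->B->L'->A->R'->D->plug->D
Char 4 ('A'): step: R->0, L->3 (L advanced); A->plug->A->R->C->L->C->refl->B->L'->G->R'->B->plug->B
Char 5 ('G'): step: R->1, L=3; G->plug->G->R->A->L->G->refl->F->L'->E->R'->C->plug->C
Char 6 ('A'): step: R->2, L=3; A->plug->A->R->F->L->H->refl->D->L'->D->R'->B->plug->B
Char 7 ('A'): step: R->3, L=3; A->plug->A->R->C->L->C->refl->B->L'->G->R'->E->plug->E

Answer: BCDBCBE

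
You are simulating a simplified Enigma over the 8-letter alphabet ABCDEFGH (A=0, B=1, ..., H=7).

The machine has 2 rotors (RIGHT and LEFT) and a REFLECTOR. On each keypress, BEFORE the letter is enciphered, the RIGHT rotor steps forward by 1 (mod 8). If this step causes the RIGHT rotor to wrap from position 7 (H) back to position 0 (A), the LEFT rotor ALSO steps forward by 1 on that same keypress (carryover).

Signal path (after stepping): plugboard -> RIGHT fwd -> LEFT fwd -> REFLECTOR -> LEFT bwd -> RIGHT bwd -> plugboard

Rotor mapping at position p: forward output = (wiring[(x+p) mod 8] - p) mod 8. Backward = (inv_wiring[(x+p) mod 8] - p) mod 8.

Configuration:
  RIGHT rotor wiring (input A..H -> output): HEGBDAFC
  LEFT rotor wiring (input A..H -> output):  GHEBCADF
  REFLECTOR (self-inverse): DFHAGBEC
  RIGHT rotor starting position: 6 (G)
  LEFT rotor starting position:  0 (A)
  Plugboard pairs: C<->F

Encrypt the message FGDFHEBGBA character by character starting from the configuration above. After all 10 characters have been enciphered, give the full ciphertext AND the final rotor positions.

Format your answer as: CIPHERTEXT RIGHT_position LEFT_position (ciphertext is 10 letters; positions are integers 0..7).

Char 1 ('F'): step: R->7, L=0; F->plug->C->R->F->L->A->refl->D->L'->G->R'->H->plug->H
Char 2 ('G'): step: R->0, L->1 (L advanced); G->plug->G->R->F->L->C->refl->H->L'->E->R'->B->plug->B
Char 3 ('D'): step: R->1, L=1; D->plug->D->R->C->L->A->refl->D->L'->B->R'->G->plug->G
Char 4 ('F'): step: R->2, L=1; F->plug->C->R->B->L->D->refl->A->L'->C->R'->H->plug->H
Char 5 ('H'): step: R->3, L=1; H->plug->H->R->D->L->B->refl->F->L'->H->R'->E->plug->E
Char 6 ('E'): step: R->4, L=1; E->plug->E->R->D->L->B->refl->F->L'->H->R'->A->plug->A
Char 7 ('B'): step: R->5, L=1; B->plug->B->R->A->L->G->refl->E->L'->G->R'->H->plug->H
Char 8 ('G'): step: R->6, L=1; G->plug->G->R->F->L->C->refl->H->L'->E->R'->B->plug->B
Char 9 ('B'): step: R->7, L=1; B->plug->B->R->A->L->G->refl->E->L'->G->R'->H->plug->H
Char 10 ('A'): step: R->0, L->2 (L advanced); A->plug->A->R->H->L->F->refl->B->L'->E->R'->B->plug->B
Final: ciphertext=HBGHEAHBHB, RIGHT=0, LEFT=2

Answer: HBGHEAHBHB 0 2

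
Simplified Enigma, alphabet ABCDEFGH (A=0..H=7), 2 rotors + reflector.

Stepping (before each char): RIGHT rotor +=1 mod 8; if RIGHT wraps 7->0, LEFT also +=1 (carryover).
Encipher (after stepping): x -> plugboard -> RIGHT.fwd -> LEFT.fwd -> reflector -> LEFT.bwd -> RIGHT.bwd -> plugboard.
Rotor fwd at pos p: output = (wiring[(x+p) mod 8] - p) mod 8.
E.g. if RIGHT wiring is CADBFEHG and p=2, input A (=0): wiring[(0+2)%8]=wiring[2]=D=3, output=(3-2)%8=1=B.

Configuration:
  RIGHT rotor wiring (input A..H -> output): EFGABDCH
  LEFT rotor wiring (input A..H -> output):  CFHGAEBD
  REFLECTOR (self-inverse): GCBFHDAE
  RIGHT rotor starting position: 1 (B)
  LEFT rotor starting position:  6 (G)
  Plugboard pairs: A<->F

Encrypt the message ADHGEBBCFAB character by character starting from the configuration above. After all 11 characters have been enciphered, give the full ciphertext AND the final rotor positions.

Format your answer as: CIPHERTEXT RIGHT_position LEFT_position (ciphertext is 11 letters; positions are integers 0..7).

Char 1 ('A'): step: R->2, L=6; A->plug->F->R->F->L->A->refl->G->L'->H->R'->C->plug->C
Char 2 ('D'): step: R->3, L=6; D->plug->D->R->H->L->G->refl->A->L'->F->R'->A->plug->F
Char 3 ('H'): step: R->4, L=6; H->plug->H->R->E->L->B->refl->C->L'->G->R'->C->plug->C
Char 4 ('G'): step: R->5, L=6; G->plug->G->R->D->L->H->refl->E->L'->C->R'->C->plug->C
Char 5 ('E'): step: R->6, L=6; E->plug->E->R->A->L->D->refl->F->L'->B->R'->B->plug->B
Char 6 ('B'): step: R->7, L=6; B->plug->B->R->F->L->A->refl->G->L'->H->R'->D->plug->D
Char 7 ('B'): step: R->0, L->7 (L advanced); B->plug->B->R->F->L->B->refl->C->L'->H->R'->H->plug->H
Char 8 ('C'): step: R->1, L=7; C->plug->C->R->H->L->C->refl->B->L'->F->R'->B->plug->B
Char 9 ('F'): step: R->2, L=7; F->plug->A->R->E->L->H->refl->E->L'->A->R'->E->plug->E
Char 10 ('A'): step: R->3, L=7; A->plug->F->R->B->L->D->refl->F->L'->G->R'->B->plug->B
Char 11 ('B'): step: R->4, L=7; B->plug->B->R->H->L->C->refl->B->L'->F->R'->A->plug->F
Final: ciphertext=CFCCBDHBEBF, RIGHT=4, LEFT=7

Answer: CFCCBDHBEBF 4 7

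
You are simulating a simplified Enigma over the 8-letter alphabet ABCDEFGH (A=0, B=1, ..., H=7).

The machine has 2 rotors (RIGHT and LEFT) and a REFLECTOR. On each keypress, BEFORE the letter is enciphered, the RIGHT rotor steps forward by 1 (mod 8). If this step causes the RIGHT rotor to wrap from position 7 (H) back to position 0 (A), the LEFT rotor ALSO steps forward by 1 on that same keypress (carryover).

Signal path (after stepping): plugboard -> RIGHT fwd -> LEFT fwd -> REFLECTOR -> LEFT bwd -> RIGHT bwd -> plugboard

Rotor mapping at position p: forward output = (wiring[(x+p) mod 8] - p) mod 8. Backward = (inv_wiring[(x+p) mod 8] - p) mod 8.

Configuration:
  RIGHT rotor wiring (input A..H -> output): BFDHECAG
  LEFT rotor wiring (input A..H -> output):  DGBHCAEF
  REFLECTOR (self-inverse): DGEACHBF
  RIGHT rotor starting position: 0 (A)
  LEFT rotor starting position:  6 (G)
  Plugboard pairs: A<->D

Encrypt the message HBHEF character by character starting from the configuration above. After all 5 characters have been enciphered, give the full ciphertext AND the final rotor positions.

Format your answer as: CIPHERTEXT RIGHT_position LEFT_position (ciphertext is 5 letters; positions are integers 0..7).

Answer: GAADH 5 6

Derivation:
Char 1 ('H'): step: R->1, L=6; H->plug->H->R->A->L->G->refl->B->L'->F->R'->G->plug->G
Char 2 ('B'): step: R->2, L=6; B->plug->B->R->F->L->B->refl->G->L'->A->R'->D->plug->A
Char 3 ('H'): step: R->3, L=6; H->plug->H->R->A->L->G->refl->B->L'->F->R'->D->plug->A
Char 4 ('E'): step: R->4, L=6; E->plug->E->R->F->L->B->refl->G->L'->A->R'->A->plug->D
Char 5 ('F'): step: R->5, L=6; F->plug->F->R->G->L->E->refl->C->L'->H->R'->H->plug->H
Final: ciphertext=GAADH, RIGHT=5, LEFT=6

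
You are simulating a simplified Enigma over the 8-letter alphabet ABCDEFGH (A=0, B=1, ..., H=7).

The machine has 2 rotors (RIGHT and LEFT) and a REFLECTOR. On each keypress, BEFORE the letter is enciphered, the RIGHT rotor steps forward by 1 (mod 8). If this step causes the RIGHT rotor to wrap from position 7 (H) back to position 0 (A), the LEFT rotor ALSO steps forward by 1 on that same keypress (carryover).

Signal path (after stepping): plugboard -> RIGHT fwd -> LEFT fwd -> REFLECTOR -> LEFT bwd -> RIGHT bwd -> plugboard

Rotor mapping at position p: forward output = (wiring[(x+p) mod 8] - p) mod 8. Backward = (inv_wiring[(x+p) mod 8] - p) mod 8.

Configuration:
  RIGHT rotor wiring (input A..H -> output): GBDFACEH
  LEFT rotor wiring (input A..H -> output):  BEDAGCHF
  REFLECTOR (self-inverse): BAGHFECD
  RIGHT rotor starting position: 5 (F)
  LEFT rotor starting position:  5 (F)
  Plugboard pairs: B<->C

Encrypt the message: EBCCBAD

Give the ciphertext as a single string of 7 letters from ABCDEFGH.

Char 1 ('E'): step: R->6, L=5; E->plug->E->R->F->L->G->refl->C->L'->B->R'->B->plug->C
Char 2 ('B'): step: R->7, L=5; B->plug->C->R->C->L->A->refl->B->L'->H->R'->B->plug->C
Char 3 ('C'): step: R->0, L->6 (L advanced); C->plug->B->R->B->L->H->refl->D->L'->C->R'->F->plug->F
Char 4 ('C'): step: R->1, L=6; C->plug->B->R->C->L->D->refl->H->L'->B->R'->E->plug->E
Char 5 ('B'): step: R->2, L=6; B->plug->C->R->G->L->A->refl->B->L'->A->R'->D->plug->D
Char 6 ('A'): step: R->3, L=6; A->plug->A->R->C->L->D->refl->H->L'->B->R'->D->plug->D
Char 7 ('D'): step: R->4, L=6; D->plug->D->R->D->L->G->refl->C->L'->F->R'->F->plug->F

Answer: CCFEDDF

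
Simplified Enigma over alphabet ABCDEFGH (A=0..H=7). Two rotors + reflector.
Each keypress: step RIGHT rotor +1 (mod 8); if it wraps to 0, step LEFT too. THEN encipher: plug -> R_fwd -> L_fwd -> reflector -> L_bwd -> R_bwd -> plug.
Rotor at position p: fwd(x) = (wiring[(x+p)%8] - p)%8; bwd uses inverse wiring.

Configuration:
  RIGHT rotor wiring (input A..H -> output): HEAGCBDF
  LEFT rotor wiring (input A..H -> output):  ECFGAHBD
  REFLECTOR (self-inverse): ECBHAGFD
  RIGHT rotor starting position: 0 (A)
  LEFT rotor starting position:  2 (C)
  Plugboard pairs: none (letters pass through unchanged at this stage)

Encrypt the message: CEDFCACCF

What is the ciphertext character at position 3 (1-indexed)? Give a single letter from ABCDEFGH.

Char 1 ('C'): step: R->1, L=2; C->plug->C->R->F->L->B->refl->C->L'->G->R'->H->plug->H
Char 2 ('E'): step: R->2, L=2; E->plug->E->R->B->L->E->refl->A->L'->H->R'->D->plug->D
Char 3 ('D'): step: R->3, L=2; D->plug->D->R->A->L->D->refl->H->L'->E->R'->F->plug->F

F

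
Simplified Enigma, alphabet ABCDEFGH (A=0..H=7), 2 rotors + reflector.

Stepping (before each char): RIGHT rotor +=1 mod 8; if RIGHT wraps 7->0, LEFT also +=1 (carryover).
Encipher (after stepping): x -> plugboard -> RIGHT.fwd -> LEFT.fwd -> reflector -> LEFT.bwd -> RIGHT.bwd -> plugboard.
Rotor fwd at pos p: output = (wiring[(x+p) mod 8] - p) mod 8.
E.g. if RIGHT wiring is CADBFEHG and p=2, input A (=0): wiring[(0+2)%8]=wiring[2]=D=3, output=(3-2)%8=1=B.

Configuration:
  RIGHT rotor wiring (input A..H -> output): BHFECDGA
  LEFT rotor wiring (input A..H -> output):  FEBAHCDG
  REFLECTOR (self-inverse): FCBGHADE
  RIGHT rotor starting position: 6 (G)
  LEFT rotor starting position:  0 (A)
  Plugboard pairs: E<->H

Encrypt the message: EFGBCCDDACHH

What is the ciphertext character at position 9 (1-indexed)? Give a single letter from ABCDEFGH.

Char 1 ('E'): step: R->7, L=0; E->plug->H->R->H->L->G->refl->D->L'->G->R'->D->plug->D
Char 2 ('F'): step: R->0, L->1 (L advanced); F->plug->F->R->D->L->G->refl->D->L'->A->R'->H->plug->E
Char 3 ('G'): step: R->1, L=1; G->plug->G->R->H->L->E->refl->H->L'->C->R'->E->plug->H
Char 4 ('B'): step: R->2, L=1; B->plug->B->R->C->L->H->refl->E->L'->H->R'->G->plug->G
Char 5 ('C'): step: R->3, L=1; C->plug->C->R->A->L->D->refl->G->L'->D->R'->D->plug->D
Char 6 ('C'): step: R->4, L=1; C->plug->C->R->C->L->H->refl->E->L'->H->R'->B->plug->B
Char 7 ('D'): step: R->5, L=1; D->plug->D->R->E->L->B->refl->C->L'->F->R'->H->plug->E
Char 8 ('D'): step: R->6, L=1; D->plug->D->R->B->L->A->refl->F->L'->G->R'->F->plug->F
Char 9 ('A'): step: R->7, L=1; A->plug->A->R->B->L->A->refl->F->L'->G->R'->D->plug->D

D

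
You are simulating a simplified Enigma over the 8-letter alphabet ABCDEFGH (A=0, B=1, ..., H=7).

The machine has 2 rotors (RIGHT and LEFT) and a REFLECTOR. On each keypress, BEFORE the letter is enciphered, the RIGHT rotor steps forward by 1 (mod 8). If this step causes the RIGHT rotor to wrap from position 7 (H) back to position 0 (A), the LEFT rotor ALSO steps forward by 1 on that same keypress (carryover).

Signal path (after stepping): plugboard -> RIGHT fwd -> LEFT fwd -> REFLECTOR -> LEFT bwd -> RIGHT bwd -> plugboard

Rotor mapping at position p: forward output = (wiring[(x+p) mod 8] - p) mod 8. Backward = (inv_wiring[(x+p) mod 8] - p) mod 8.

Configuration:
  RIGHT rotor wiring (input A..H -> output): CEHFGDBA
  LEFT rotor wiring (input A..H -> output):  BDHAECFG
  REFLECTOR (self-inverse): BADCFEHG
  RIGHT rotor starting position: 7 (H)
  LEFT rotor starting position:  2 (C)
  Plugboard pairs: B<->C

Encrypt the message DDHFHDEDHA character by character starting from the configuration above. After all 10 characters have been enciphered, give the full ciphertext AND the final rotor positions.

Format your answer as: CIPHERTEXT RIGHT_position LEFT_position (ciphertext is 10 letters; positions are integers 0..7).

Answer: AEABEFDFAC 1 4

Derivation:
Char 1 ('D'): step: R->0, L->3 (L advanced); D->plug->D->R->F->L->G->refl->H->L'->C->R'->A->plug->A
Char 2 ('D'): step: R->1, L=3; D->plug->D->R->F->L->G->refl->H->L'->C->R'->E->plug->E
Char 3 ('H'): step: R->2, L=3; H->plug->H->R->C->L->H->refl->G->L'->F->R'->A->plug->A
Char 4 ('F'): step: R->3, L=3; F->plug->F->R->H->L->E->refl->F->L'->A->R'->C->plug->B
Char 5 ('H'): step: R->4, L=3; H->plug->H->R->B->L->B->refl->A->L'->G->R'->E->plug->E
Char 6 ('D'): step: R->5, L=3; D->plug->D->R->F->L->G->refl->H->L'->C->R'->F->plug->F
Char 7 ('E'): step: R->6, L=3; E->plug->E->R->B->L->B->refl->A->L'->G->R'->D->plug->D
Char 8 ('D'): step: R->7, L=3; D->plug->D->R->A->L->F->refl->E->L'->H->R'->F->plug->F
Char 9 ('H'): step: R->0, L->4 (L advanced); H->plug->H->R->A->L->A->refl->B->L'->C->R'->A->plug->A
Char 10 ('A'): step: R->1, L=4; A->plug->A->R->D->L->C->refl->D->L'->G->R'->B->plug->C
Final: ciphertext=AEABEFDFAC, RIGHT=1, LEFT=4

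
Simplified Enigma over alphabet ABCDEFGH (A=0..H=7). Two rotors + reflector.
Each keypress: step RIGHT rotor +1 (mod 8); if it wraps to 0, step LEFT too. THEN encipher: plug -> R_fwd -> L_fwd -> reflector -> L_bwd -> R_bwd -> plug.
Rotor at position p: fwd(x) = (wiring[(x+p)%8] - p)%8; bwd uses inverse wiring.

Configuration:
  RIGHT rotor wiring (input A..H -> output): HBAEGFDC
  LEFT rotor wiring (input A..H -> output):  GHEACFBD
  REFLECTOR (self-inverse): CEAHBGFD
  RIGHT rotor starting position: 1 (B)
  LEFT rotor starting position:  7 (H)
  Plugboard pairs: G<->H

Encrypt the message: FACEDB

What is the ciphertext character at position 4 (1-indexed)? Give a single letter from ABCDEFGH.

Char 1 ('F'): step: R->2, L=7; F->plug->F->R->A->L->E->refl->B->L'->E->R'->C->plug->C
Char 2 ('A'): step: R->3, L=7; A->plug->A->R->B->L->H->refl->D->L'->F->R'->H->plug->G
Char 3 ('C'): step: R->4, L=7; C->plug->C->R->H->L->C->refl->A->L'->C->R'->A->plug->A
Char 4 ('E'): step: R->5, L=7; E->plug->E->R->E->L->B->refl->E->L'->A->R'->A->plug->A

A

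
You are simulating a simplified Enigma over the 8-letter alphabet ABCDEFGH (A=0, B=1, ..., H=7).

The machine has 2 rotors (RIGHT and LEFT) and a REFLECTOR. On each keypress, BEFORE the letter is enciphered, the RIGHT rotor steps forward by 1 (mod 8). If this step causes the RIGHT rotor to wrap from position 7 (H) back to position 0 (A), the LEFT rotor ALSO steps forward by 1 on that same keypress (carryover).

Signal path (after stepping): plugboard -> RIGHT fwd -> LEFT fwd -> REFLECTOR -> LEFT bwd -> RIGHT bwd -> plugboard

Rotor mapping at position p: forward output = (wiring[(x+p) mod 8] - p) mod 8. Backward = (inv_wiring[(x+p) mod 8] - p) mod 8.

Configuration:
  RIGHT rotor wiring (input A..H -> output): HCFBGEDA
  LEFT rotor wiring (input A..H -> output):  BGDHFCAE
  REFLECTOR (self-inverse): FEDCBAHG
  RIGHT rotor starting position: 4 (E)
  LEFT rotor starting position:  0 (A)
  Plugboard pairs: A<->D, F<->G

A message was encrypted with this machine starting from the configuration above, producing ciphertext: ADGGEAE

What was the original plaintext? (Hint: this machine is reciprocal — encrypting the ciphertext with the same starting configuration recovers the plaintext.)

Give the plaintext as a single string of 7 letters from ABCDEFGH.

Answer: EBBFBFH

Derivation:
Char 1 ('A'): step: R->5, L=0; A->plug->D->R->C->L->D->refl->C->L'->F->R'->E->plug->E
Char 2 ('D'): step: R->6, L=0; D->plug->A->R->F->L->C->refl->D->L'->C->R'->B->plug->B
Char 3 ('G'): step: R->7, L=0; G->plug->F->R->H->L->E->refl->B->L'->A->R'->B->plug->B
Char 4 ('G'): step: R->0, L->1 (L advanced); G->plug->F->R->E->L->B->refl->E->L'->D->R'->G->plug->F
Char 5 ('E'): step: R->1, L=1; E->plug->E->R->D->L->E->refl->B->L'->E->R'->B->plug->B
Char 6 ('A'): step: R->2, L=1; A->plug->D->R->C->L->G->refl->H->L'->F->R'->G->plug->F
Char 7 ('E'): step: R->3, L=1; E->plug->E->R->F->L->H->refl->G->L'->C->R'->H->plug->H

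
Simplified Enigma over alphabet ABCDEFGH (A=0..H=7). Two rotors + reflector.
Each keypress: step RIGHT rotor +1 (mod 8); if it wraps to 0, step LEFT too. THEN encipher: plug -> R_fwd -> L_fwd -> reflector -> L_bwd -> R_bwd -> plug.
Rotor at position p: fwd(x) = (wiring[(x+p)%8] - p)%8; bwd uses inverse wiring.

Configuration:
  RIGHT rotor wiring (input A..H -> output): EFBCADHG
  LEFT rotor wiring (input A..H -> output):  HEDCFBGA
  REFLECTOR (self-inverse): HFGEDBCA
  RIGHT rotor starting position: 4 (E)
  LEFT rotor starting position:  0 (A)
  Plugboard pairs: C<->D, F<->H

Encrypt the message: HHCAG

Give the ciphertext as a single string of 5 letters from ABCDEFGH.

Answer: GFHFE

Derivation:
Char 1 ('H'): step: R->5, L=0; H->plug->F->R->E->L->F->refl->B->L'->F->R'->G->plug->G
Char 2 ('H'): step: R->6, L=0; H->plug->F->R->E->L->F->refl->B->L'->F->R'->H->plug->F
Char 3 ('C'): step: R->7, L=0; C->plug->D->R->C->L->D->refl->E->L'->B->R'->F->plug->H
Char 4 ('A'): step: R->0, L->1 (L advanced); A->plug->A->R->E->L->A->refl->H->L'->G->R'->H->plug->F
Char 5 ('G'): step: R->1, L=1; G->plug->G->R->F->L->F->refl->B->L'->C->R'->E->plug->E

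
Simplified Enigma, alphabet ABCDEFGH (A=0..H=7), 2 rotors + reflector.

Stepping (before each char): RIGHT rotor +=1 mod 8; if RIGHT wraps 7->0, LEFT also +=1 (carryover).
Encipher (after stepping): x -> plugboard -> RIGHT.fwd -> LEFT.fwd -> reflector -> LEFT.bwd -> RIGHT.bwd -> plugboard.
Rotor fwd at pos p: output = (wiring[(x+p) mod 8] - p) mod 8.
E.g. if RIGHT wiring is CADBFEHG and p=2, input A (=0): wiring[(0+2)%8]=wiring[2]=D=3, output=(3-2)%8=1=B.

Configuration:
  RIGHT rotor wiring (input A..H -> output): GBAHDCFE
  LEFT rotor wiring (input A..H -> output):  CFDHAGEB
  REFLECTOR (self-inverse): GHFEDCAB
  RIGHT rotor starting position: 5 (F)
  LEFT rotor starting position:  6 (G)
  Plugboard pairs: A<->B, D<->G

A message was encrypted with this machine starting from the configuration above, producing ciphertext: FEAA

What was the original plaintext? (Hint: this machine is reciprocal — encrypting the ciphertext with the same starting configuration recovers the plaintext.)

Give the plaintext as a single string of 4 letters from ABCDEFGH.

Answer: EAEB

Derivation:
Char 1 ('F'): step: R->6, L=6; F->plug->F->R->B->L->D->refl->E->L'->C->R'->E->plug->E
Char 2 ('E'): step: R->7, L=6; E->plug->E->R->A->L->G->refl->A->L'->H->R'->B->plug->A
Char 3 ('A'): step: R->0, L->7 (L advanced); A->plug->B->R->B->L->D->refl->E->L'->D->R'->E->plug->E
Char 4 ('A'): step: R->1, L=7; A->plug->B->R->H->L->F->refl->C->L'->A->R'->A->plug->B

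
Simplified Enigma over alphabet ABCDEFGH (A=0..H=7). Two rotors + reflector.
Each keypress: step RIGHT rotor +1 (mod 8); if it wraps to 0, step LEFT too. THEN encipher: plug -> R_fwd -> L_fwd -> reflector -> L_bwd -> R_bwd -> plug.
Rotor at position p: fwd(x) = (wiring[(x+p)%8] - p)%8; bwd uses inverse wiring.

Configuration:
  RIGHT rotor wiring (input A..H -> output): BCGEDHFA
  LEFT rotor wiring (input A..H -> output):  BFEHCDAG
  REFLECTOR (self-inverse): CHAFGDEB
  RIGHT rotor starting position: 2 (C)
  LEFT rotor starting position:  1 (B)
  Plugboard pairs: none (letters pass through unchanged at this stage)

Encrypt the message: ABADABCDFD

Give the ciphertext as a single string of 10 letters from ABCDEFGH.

Answer: FEBAHHEAHE

Derivation:
Char 1 ('A'): step: R->3, L=1; A->plug->A->R->B->L->D->refl->F->L'->G->R'->F->plug->F
Char 2 ('B'): step: R->4, L=1; B->plug->B->R->D->L->B->refl->H->L'->F->R'->E->plug->E
Char 3 ('A'): step: R->5, L=1; A->plug->A->R->C->L->G->refl->E->L'->A->R'->B->plug->B
Char 4 ('D'): step: R->6, L=1; D->plug->D->R->E->L->C->refl->A->L'->H->R'->A->plug->A
Char 5 ('A'): step: R->7, L=1; A->plug->A->R->B->L->D->refl->F->L'->G->R'->H->plug->H
Char 6 ('B'): step: R->0, L->2 (L advanced); B->plug->B->R->C->L->A->refl->C->L'->A->R'->H->plug->H
Char 7 ('C'): step: R->1, L=2; C->plug->C->R->D->L->B->refl->H->L'->G->R'->E->plug->E
Char 8 ('D'): step: R->2, L=2; D->plug->D->R->F->L->E->refl->G->L'->E->R'->A->plug->A
Char 9 ('F'): step: R->3, L=2; F->plug->F->R->G->L->H->refl->B->L'->D->R'->H->plug->H
Char 10 ('D'): step: R->4, L=2; D->plug->D->R->E->L->G->refl->E->L'->F->R'->E->plug->E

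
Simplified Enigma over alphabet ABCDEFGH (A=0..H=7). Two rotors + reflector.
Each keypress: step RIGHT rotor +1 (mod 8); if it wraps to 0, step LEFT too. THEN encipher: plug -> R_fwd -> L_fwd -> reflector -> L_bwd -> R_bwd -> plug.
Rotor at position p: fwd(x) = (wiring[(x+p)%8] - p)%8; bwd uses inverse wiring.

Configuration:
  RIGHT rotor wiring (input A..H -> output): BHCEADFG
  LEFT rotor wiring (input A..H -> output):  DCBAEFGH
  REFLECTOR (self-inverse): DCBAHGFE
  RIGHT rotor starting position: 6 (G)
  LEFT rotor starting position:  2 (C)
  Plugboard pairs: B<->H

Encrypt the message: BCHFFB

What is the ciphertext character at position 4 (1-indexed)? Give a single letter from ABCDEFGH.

Char 1 ('B'): step: R->7, L=2; B->plug->H->R->G->L->B->refl->C->L'->C->R'->B->plug->H
Char 2 ('C'): step: R->0, L->3 (L advanced); C->plug->C->R->C->L->C->refl->B->L'->B->R'->A->plug->A
Char 3 ('H'): step: R->1, L=3; H->plug->B->R->B->L->B->refl->C->L'->C->R'->E->plug->E
Char 4 ('F'): step: R->2, L=3; F->plug->F->R->E->L->E->refl->H->L'->G->R'->C->plug->C

C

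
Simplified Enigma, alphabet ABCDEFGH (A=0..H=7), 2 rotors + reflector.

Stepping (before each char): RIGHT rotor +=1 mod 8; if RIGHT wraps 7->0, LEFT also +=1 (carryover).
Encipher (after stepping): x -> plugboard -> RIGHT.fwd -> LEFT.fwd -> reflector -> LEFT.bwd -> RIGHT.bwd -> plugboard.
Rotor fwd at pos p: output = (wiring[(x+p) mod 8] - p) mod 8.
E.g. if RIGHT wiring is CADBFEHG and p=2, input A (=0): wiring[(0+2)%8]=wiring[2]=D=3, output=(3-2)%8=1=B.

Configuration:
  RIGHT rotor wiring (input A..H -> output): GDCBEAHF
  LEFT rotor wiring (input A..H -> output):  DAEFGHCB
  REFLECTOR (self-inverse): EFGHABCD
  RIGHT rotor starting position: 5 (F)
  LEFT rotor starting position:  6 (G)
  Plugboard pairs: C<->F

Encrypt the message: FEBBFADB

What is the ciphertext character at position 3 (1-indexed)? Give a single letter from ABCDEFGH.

Char 1 ('F'): step: R->6, L=6; F->plug->C->R->A->L->E->refl->A->L'->G->R'->G->plug->G
Char 2 ('E'): step: R->7, L=6; E->plug->E->R->C->L->F->refl->B->L'->H->R'->B->plug->B
Char 3 ('B'): step: R->0, L->7 (L advanced); B->plug->B->R->D->L->F->refl->B->L'->C->R'->C->plug->F

F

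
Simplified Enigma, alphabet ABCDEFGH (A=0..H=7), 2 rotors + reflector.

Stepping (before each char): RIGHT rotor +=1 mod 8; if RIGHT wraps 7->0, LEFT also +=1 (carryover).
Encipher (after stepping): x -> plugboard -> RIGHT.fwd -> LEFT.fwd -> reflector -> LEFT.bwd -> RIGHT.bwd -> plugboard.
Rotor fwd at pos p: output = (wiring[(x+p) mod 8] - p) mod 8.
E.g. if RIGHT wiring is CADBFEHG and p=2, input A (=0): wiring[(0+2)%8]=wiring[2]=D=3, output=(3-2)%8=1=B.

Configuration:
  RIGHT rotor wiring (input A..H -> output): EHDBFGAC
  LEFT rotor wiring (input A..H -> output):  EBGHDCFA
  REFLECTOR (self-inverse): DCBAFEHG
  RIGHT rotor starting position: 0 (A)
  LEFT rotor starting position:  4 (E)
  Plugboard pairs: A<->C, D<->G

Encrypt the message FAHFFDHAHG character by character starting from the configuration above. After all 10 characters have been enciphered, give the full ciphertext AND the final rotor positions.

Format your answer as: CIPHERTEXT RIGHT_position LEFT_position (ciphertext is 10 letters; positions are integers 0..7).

Char 1 ('F'): step: R->1, L=4; F->plug->F->R->H->L->D->refl->A->L'->E->R'->D->plug->G
Char 2 ('A'): step: R->2, L=4; A->plug->C->R->D->L->E->refl->F->L'->F->R'->H->plug->H
Char 3 ('H'): step: R->3, L=4; H->plug->H->R->A->L->H->refl->G->L'->B->R'->F->plug->F
Char 4 ('F'): step: R->4, L=4; F->plug->F->R->D->L->E->refl->F->L'->F->R'->H->plug->H
Char 5 ('F'): step: R->5, L=4; F->plug->F->R->G->L->C->refl->B->L'->C->R'->E->plug->E
Char 6 ('D'): step: R->6, L=4; D->plug->G->R->H->L->D->refl->A->L'->E->R'->B->plug->B
Char 7 ('H'): step: R->7, L=4; H->plug->H->R->B->L->G->refl->H->L'->A->R'->C->plug->A
Char 8 ('A'): step: R->0, L->5 (L advanced); A->plug->C->R->D->L->H->refl->G->L'->H->R'->B->plug->B
Char 9 ('H'): step: R->1, L=5; H->plug->H->R->D->L->H->refl->G->L'->H->R'->F->plug->F
Char 10 ('G'): step: R->2, L=5; G->plug->D->R->E->L->E->refl->F->L'->A->R'->F->plug->F
Final: ciphertext=GHFHEBABFF, RIGHT=2, LEFT=5

Answer: GHFHEBABFF 2 5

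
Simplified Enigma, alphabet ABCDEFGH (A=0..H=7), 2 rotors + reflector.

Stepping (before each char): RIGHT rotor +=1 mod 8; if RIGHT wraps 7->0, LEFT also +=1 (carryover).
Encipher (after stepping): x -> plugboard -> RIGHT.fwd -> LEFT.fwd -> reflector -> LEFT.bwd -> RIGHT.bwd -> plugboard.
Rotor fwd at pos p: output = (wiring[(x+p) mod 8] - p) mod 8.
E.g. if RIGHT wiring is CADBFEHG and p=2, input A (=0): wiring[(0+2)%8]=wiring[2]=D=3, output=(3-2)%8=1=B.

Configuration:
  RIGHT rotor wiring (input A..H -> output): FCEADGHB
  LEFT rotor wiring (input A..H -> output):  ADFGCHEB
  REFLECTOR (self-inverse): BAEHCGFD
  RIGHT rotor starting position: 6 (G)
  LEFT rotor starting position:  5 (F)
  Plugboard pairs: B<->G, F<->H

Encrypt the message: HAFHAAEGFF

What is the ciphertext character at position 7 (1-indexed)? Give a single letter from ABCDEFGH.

Char 1 ('H'): step: R->7, L=5; H->plug->F->R->E->L->G->refl->F->L'->H->R'->G->plug->B
Char 2 ('A'): step: R->0, L->6 (L advanced); A->plug->A->R->F->L->A->refl->B->L'->H->R'->G->plug->B
Char 3 ('F'): step: R->1, L=6; F->plug->H->R->E->L->H->refl->D->L'->B->R'->A->plug->A
Char 4 ('H'): step: R->2, L=6; H->plug->F->R->H->L->B->refl->A->L'->F->R'->E->plug->E
Char 5 ('A'): step: R->3, L=6; A->plug->A->R->F->L->A->refl->B->L'->H->R'->G->plug->B
Char 6 ('A'): step: R->4, L=6; A->plug->A->R->H->L->B->refl->A->L'->F->R'->D->plug->D
Char 7 ('E'): step: R->5, L=6; E->plug->E->R->F->L->A->refl->B->L'->H->R'->F->plug->H

H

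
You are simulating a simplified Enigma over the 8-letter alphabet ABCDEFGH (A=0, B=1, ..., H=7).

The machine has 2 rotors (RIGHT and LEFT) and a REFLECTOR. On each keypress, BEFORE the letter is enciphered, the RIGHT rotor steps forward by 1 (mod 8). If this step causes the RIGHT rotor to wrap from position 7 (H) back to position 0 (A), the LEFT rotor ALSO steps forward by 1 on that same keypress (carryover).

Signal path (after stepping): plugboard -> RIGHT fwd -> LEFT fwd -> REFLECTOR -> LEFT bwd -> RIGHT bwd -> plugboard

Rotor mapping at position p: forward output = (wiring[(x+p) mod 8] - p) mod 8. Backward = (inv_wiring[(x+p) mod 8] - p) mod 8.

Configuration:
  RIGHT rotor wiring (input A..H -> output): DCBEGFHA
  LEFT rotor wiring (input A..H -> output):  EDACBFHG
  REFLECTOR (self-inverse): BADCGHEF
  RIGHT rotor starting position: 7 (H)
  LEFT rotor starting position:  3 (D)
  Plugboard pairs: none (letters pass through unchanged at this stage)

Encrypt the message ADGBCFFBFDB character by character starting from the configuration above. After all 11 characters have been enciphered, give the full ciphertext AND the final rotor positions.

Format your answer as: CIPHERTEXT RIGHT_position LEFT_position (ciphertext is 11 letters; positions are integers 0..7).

Char 1 ('A'): step: R->0, L->4 (L advanced); A->plug->A->R->D->L->C->refl->D->L'->C->R'->B->plug->B
Char 2 ('D'): step: R->1, L=4; D->plug->D->R->F->L->H->refl->F->L'->A->R'->B->plug->B
Char 3 ('G'): step: R->2, L=4; G->plug->G->R->B->L->B->refl->A->L'->E->R'->C->plug->C
Char 4 ('B'): step: R->3, L=4; B->plug->B->R->D->L->C->refl->D->L'->C->R'->C->plug->C
Char 5 ('C'): step: R->4, L=4; C->plug->C->R->D->L->C->refl->D->L'->C->R'->A->plug->A
Char 6 ('F'): step: R->5, L=4; F->plug->F->R->E->L->A->refl->B->L'->B->R'->H->plug->H
Char 7 ('F'): step: R->6, L=4; F->plug->F->R->G->L->E->refl->G->L'->H->R'->H->plug->H
Char 8 ('B'): step: R->7, L=4; B->plug->B->R->E->L->A->refl->B->L'->B->R'->A->plug->A
Char 9 ('F'): step: R->0, L->5 (L advanced); F->plug->F->R->F->L->D->refl->C->L'->B->R'->C->plug->C
Char 10 ('D'): step: R->1, L=5; D->plug->D->R->F->L->D->refl->C->L'->B->R'->A->plug->A
Char 11 ('B'): step: R->2, L=5; B->plug->B->R->C->L->B->refl->A->L'->A->R'->H->plug->H
Final: ciphertext=BBCCAHHACAH, RIGHT=2, LEFT=5

Answer: BBCCAHHACAH 2 5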